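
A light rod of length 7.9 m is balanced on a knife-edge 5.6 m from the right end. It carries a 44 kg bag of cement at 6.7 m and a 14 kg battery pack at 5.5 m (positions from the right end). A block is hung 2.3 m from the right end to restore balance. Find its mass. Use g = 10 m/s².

Taking torques about the knife-edge (at 5.6 m from the right end):
Bag of cement: 44 × 10 = 440 N down at 6.7 m → arm 1.1 m, τ = 440 × 1.1 = 484 N·m counterclockwise.
Battery pack: 14 × 10 = 140 N down at 5.5 m → arm 0.1 m, τ = 140 × 0.1 = 14 N·m clockwise.
Net moment of known loads = 470 N·m counterclockwise.
An unknown mass m at 2.3 m has arm 3.3 m; its moment is m·g·3.3 clockwise.
Στ = 0 ⇒ m × 10 × 3.3 = 470 ⇒ m = 470 / (10 × 3.3) = 14.2 kg.

m ≈ 14.2 kg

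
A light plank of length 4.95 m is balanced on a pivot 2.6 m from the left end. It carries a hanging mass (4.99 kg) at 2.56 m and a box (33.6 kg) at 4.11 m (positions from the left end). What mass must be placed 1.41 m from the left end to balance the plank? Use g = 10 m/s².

m ≈ 42.5 kg

Taking torques about the pivot (at 2.6 m from the left end):
Hanging mass: 4.99 × 10 = 49.9 N down at 2.56 m → arm 0.04 m, τ = 49.9 × 0.04 = 1.996 N·m counterclockwise.
Box: 33.6 × 10 = 336 N down at 4.11 m → arm 1.51 m, τ = 336 × 1.51 = 507.4 N·m clockwise.
Net moment of known loads = 505.4 N·m clockwise.
An unknown mass m at 1.41 m has arm 1.19 m; its moment is m·g·1.19 counterclockwise.
Balancing moments: m × 10 × 1.19 = 505.4, giving m = 505.4 / (10 × 1.19) = 42.5 kg.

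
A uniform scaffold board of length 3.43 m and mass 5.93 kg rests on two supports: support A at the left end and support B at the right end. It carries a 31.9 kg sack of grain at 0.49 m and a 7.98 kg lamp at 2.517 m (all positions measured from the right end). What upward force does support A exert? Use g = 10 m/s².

Taking torques about support B:
Beam weight: 5.93 × 10 = 59.3 N down at 1.715 m → arm 1.715 m, τ = 59.3 × 1.715 = 101.7 N·m counterclockwise.
Sack of grain: 31.9 × 10 = 319 N down at 0.49 m → arm 0.49 m, τ = 319 × 0.49 = 156.3 N·m counterclockwise.
Lamp: 7.98 × 10 = 79.8 N down at 2.517 m → arm 2.517 m, τ = 79.8 × 2.517 = 200.9 N·m counterclockwise.
Net load moment about support B = 458.9 N·m counterclockwise.
Reaction R at support A is upward at 3.43 m, arm 3.43 m → moment R × 3.43 clockwise.
Setting net torque to zero: R × 3.43 = 458.9 → R = 134 N.

R_A ≈ 134 N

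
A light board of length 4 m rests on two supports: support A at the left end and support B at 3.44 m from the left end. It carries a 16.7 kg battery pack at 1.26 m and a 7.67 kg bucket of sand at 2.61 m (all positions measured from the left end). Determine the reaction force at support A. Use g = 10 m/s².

R_A ≈ 124 N

Sum moments about support B (its reaction then has zero moment arm).
Battery pack: 16.7 × 10 = 167 N down at 1.26 m → arm 2.18 m, τ = 167 × 2.18 = 364.1 N·m counterclockwise.
Bucket of sand: 7.67 × 10 = 76.7 N down at 2.61 m → arm 0.83 m, τ = 76.7 × 0.83 = 63.66 N·m counterclockwise.
Net load moment about support B = 427.8 N·m counterclockwise.
Reaction R at support A is upward at 0 m, arm 3.44 m → moment R × 3.44 clockwise.
Balancing moments: R × 3.44 = 427.8, giving R = 124 N.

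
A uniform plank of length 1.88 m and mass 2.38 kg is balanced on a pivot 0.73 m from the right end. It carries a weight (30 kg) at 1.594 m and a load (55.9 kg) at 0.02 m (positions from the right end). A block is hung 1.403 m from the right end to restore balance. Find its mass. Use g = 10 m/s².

Take moments about the pivot (at 0.73 m from the right end).
Beam weight: 2.38 × 10 = 23.8 N down at 0.94 m → arm 0.21 m, τ = 23.8 × 0.21 = 4.998 N·m counterclockwise.
Weight: 30 × 10 = 300 N down at 1.594 m → arm 0.864 m, τ = 300 × 0.864 = 259.2 N·m counterclockwise.
Load: 55.9 × 10 = 559 N down at 0.02 m → arm 0.71 m, τ = 559 × 0.71 = 396.9 N·m clockwise.
Net moment of known loads = 132.7 N·m clockwise.
An unknown mass m at 1.403 m has arm 0.673 m; its moment is m·g·0.673 counterclockwise.
For rotational equilibrium, m × 10 × 0.673 = 132.7, so m = 132.7 / (10 × 0.673) = 19.7 kg.

m ≈ 19.7 kg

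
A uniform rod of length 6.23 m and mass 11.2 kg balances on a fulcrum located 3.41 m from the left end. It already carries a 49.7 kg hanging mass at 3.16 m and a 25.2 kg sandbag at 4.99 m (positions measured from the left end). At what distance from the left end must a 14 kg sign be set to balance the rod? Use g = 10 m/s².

x ≈ 1.69 m from the left end

Taking torques about the fulcrum (at 3.41 m from the left end):
Beam weight: 11.2 × 10 = 112 N down at 3.115 m → arm 0.295 m, τ = 112 × 0.295 = 33.04 N·m counterclockwise.
Hanging mass: 49.7 × 10 = 497 N down at 3.16 m → arm 0.25 m, τ = 497 × 0.25 = 124.2 N·m counterclockwise.
Sandbag: 25.2 × 10 = 252 N down at 4.99 m → arm 1.58 m, τ = 252 × 1.58 = 398.2 N·m clockwise.
Net moment of existing loads = 241 N·m clockwise.
The sign weighs 14 × 10 = 140 N and must supply an equal counterclockwise moment, so its lever arm about the fulcrum is 241 / 140 = 1.72 m.
That puts it at 3.41 − 1.72 = 1.69 m from the left end.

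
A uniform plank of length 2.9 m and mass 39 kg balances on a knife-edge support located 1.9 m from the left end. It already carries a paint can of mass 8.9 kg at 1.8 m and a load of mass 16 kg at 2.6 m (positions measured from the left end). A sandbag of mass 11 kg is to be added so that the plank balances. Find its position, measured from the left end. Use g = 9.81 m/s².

Taking torques about the knife-edge support (at 1.9 m from the left end):
Beam weight: 39 × 9.81 = 382.6 N down at 1.45 m → arm 0.45 m, τ = 382.6 × 0.45 = 172.2 N·m counterclockwise.
Paint can: 8.9 × 9.81 = 87.31 N down at 1.8 m → arm 0.1 m, τ = 87.31 × 0.1 = 8.731 N·m counterclockwise.
Load: 16 × 9.81 = 157 N down at 2.6 m → arm 0.7 m, τ = 157 × 0.7 = 109.9 N·m clockwise.
Net moment of existing loads = 71.03 N·m counterclockwise.
The sandbag weighs 11 × 9.81 = 107.9 N and must supply an equal clockwise moment, so its lever arm about the knife-edge support is 71.03 / 107.9 = 0.658 m.
That puts it at 1.9 + 0.658 = 2.56 m from the left end.

x ≈ 2.56 m from the left end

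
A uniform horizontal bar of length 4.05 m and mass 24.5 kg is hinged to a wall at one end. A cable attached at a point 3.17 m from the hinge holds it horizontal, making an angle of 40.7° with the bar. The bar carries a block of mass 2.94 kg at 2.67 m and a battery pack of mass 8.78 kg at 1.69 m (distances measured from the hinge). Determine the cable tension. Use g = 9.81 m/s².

Choose the hinge as the axis so the unknown hinge reaction has zero arm there.
Beam weight: 24.5 × 9.81 = 240.3 N down at 2.025 m → arm 2.025 m, τ = 240.3 × 2.025 = 486.6 N·m clockwise.
Block: 2.94 × 9.81 = 28.84 N down at 2.67 m → arm 2.67 m, τ = 28.84 × 2.67 = 77 N·m clockwise.
Battery pack: 8.78 × 9.81 = 86.13 N down at 1.69 m → arm 1.69 m, τ = 86.13 × 1.69 = 145.6 N·m clockwise.
Total clockwise load moment = 709.2 N·m.
The cable tension T acts at 3.17 m; only its component perpendicular to the bar, T sinθ, produces torque. sin 40.7° = 0.6521.
Setting net torque to zero: T × 3.17 × 0.6521 = 709.2 → T = 709.2 / 2.067 = 343 N.

T ≈ 343 N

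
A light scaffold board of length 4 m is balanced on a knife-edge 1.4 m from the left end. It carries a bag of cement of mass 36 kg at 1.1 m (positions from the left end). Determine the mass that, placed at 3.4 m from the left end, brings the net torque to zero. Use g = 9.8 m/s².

Choose the knife-edge (at 1.4 m from the left end) as the axis so the support reaction has zero arm there.
Bag of cement: 36 × 9.8 = 352.8 N down at 1.1 m → arm 0.3 m, τ = 352.8 × 0.3 = 105.8 N·m counterclockwise.
Net moment of known loads = 105.8 N·m counterclockwise.
An unknown mass m at 3.4 m has arm 2 m; its moment is m·g·2 clockwise.
For rotational equilibrium, m × 9.8 × 2 = 105.8, so m = 105.8 / (9.8 × 2) = 5.4 kg.

m ≈ 5.4 kg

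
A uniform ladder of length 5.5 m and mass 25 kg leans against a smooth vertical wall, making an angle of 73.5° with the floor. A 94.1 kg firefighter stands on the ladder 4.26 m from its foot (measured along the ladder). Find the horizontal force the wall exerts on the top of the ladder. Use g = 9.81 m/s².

N_wall ≈ 248 N

About the foot of the ladder:
Ladder weight 25×9.81 = 245.2 N acts at 2.75 m along the ladder; its horizontal arm is 2.75·cos73.5° = 0.781 m → τ = 191.5 N·m clockwise.
Firefighter: 94.1×9.81 = 923.1 N at 4.26 m → arm 1.21 m → τ = 1117 N·m clockwise.
Wall normal N acts horizontally at the top; its moment arm is the height L sinθ = 5.5·sin73.5° = 5.274 m, counterclockwise.
Setting net torque to zero: N × 5.274 = 1308 → N = 248 N.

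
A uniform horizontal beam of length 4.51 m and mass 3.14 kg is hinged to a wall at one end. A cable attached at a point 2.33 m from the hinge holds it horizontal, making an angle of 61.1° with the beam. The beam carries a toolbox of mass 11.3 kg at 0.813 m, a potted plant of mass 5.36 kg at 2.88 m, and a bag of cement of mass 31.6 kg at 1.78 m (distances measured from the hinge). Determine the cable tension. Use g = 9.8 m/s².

Take moments about the hinge.
Beam weight: 3.14 × 9.8 = 30.77 N down at 2.255 m → arm 2.255 m, τ = 30.77 × 2.255 = 69.39 N·m clockwise.
Toolbox: 11.3 × 9.8 = 110.7 N down at 0.813 m → arm 0.813 m, τ = 110.7 × 0.813 = 90 N·m clockwise.
Potted plant: 5.36 × 9.8 = 52.53 N down at 2.88 m → arm 2.88 m, τ = 52.53 × 2.88 = 151.3 N·m clockwise.
Bag of cement: 31.6 × 9.8 = 309.7 N down at 1.78 m → arm 1.78 m, τ = 309.7 × 1.78 = 551.3 N·m clockwise.
Total clockwise load moment = 862 N·m.
The cable tension T acts at 2.33 m; only its component perpendicular to the beam, T sinθ, produces torque. sin 61.1° = 0.8755.
Στ = 0 ⇒ T × 2.33 × 0.8755 = 862 ⇒ T = 862 / 2.04 = 423 N.

T ≈ 423 N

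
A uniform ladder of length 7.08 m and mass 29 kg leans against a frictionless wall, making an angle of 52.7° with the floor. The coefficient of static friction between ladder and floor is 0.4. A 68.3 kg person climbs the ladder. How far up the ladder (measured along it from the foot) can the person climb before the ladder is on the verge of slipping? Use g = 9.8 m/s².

About the foot of the ladder:
Ladder weight 29×9.8 = 284.2 N acts at 3.54 m along the ladder; its horizontal arm is 3.54·cos52.7° = 2.145 m → τ = 609.6 N·m clockwise.
Person weight 68.3×9.8 = 669.3 N at distance d → arm d·cos52.7° → τ = 669.3·d·0.606 clockwise.
Wall normal N at the top has arm L sinθ = 5.632 m counterclockwise, so Στ = 0 gives N·5.632 = 609.6 + 405.6·d.
ΣFy = 0 ⇒ N_floor = 953.5 N, so the maximum friction is μ_s·N_floor = 0.4×953.5 = 381.4 N. ΣFx = 0 ⇒ N_wall = f, so at the slipping point N = 381.4 N.
Substituting: 381.4×5.632 = 609.6 + 405.6·d ⇒ d = (2148 − 609.6) / 405.6 = 3.79 m.

d ≈ 3.79 m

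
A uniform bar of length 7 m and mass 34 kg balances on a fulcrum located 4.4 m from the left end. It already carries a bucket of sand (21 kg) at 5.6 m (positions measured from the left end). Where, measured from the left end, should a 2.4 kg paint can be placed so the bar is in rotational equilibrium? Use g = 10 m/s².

x ≈ 6.65 m from the left end

Choose the fulcrum (at 4.4 m from the left end) as the axis so the support reaction has zero arm there.
Beam weight: 34 × 10 = 340 N down at 3.5 m → arm 0.9 m, τ = 340 × 0.9 = 306 N·m counterclockwise.
Bucket of sand: 21 × 10 = 210 N down at 5.6 m → arm 1.2 m, τ = 210 × 1.2 = 252 N·m clockwise.
Net moment of existing loads = 54 N·m counterclockwise.
The paint can weighs 2.4 × 10 = 24 N and must supply an equal clockwise moment, so its lever arm about the fulcrum is 54 / 24 = 2.25 m.
That puts it at 4.4 + 2.25 = 6.65 m from the left end.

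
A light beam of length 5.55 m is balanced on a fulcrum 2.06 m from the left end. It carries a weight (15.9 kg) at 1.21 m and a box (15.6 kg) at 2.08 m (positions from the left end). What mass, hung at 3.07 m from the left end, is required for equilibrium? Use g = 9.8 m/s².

m ≈ 13.1 kg

Take moments about the fulcrum (at 2.06 m from the left end).
Weight: 15.9 × 9.8 = 155.8 N down at 1.21 m → arm 0.85 m, τ = 155.8 × 0.85 = 132.4 N·m counterclockwise.
Box: 15.6 × 9.8 = 152.9 N down at 2.08 m → arm 0.02 m, τ = 152.9 × 0.02 = 3.058 N·m clockwise.
Net moment of known loads = 129.3 N·m counterclockwise.
An unknown mass m at 3.07 m has arm 1.01 m; its moment is m·g·1.01 clockwise.
Setting net torque to zero: m × 9.8 × 1.01 = 129.3 → m = 129.3 / (9.8 × 1.01) = 13.1 kg.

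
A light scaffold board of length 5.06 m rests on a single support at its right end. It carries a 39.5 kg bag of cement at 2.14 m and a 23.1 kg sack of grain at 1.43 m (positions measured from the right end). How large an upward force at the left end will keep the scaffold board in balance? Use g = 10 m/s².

F ≈ 232 N

Taking torques about the right end:
Bag of cement: 39.5 × 10 = 395 N down at 2.14 m → arm 2.14 m, τ = 395 × 2.14 = 845.3 N·m counterclockwise.
Sack of grain: 23.1 × 10 = 231 N down at 1.43 m → arm 1.43 m, τ = 231 × 1.43 = 330.3 N·m counterclockwise.
Net moment of the loads = 1176 N·m counterclockwise.
The upward force F acts at the left end, arm 5.06 m, giving F × 5.06 clockwise.
Balancing moments: F × 5.06 = 1176, giving F = 1176 / 5.06 = 232 N.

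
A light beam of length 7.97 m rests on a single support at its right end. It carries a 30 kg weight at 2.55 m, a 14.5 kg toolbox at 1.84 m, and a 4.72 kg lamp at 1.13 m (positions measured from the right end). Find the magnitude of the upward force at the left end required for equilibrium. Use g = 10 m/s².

F ≈ 136 N

About the right end:
Weight: 30 × 10 = 300 N down at 2.55 m → arm 2.55 m, τ = 300 × 2.55 = 765 N·m counterclockwise.
Toolbox: 14.5 × 10 = 145 N down at 1.84 m → arm 1.84 m, τ = 145 × 1.84 = 266.8 N·m counterclockwise.
Lamp: 4.72 × 10 = 47.2 N down at 1.13 m → arm 1.13 m, τ = 47.2 × 1.13 = 53.34 N·m counterclockwise.
Net moment of the loads = 1085 N·m counterclockwise.
The upward force F acts at the left end, arm 7.97 m, giving F × 7.97 clockwise.
Στ = 0 ⇒ F × 7.97 = 1085 ⇒ F = 1085 / 7.97 = 136 N.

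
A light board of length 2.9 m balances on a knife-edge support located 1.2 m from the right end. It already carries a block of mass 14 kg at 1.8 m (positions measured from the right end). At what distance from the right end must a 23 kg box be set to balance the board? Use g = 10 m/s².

x ≈ 0.835 m from the right end

Take moments about the knife-edge support (at 1.2 m from the right end).
Block: 14 × 10 = 140 N down at 1.8 m → arm 0.6 m, τ = 140 × 0.6 = 84 N·m counterclockwise.
Net moment of existing loads = 84 N·m counterclockwise.
The box weighs 23 × 10 = 230 N and must supply an equal clockwise moment, so its lever arm about the knife-edge support is 84 / 230 = 0.365 m.
That puts it at 1.2 − 0.365 = 0.835 m from the right end.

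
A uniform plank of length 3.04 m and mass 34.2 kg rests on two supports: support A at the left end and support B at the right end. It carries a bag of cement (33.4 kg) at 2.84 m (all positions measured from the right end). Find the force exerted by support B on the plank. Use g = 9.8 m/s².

About support A:
Beam weight: 34.2 × 9.8 = 335.2 N down at 1.52 m → arm 1.52 m, τ = 335.2 × 1.52 = 509.5 N·m clockwise.
Bag of cement: 33.4 × 9.8 = 327.3 N down at 2.84 m → arm 0.2 m, τ = 327.3 × 0.2 = 65.46 N·m clockwise.
Net load moment about support A = 575 N·m clockwise.
Reaction R at support B is upward at 0 m, arm 3.04 m → moment R × 3.04 counterclockwise.
Στ = 0 ⇒ R × 3.04 = 575 ⇒ R = 189 N.

R_B ≈ 189 N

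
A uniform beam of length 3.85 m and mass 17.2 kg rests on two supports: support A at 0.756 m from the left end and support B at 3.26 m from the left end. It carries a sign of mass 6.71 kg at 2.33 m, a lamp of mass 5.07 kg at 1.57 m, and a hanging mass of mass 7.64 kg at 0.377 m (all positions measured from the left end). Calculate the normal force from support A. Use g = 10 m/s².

Taking torques about support B:
Beam weight: 17.2 × 10 = 172 N down at 1.925 m → arm 1.335 m, τ = 172 × 1.335 = 229.6 N·m counterclockwise.
Sign: 6.71 × 10 = 67.1 N down at 2.33 m → arm 0.93 m, τ = 67.1 × 0.93 = 62.4 N·m counterclockwise.
Lamp: 5.07 × 10 = 50.7 N down at 1.57 m → arm 1.69 m, τ = 50.7 × 1.69 = 85.68 N·m counterclockwise.
Hanging mass: 7.64 × 10 = 76.4 N down at 0.377 m → arm 2.883 m, τ = 76.4 × 2.883 = 220.3 N·m counterclockwise.
Net load moment about support B = 598 N·m counterclockwise.
Reaction R at support A is upward at 0.756 m, arm 2.504 m → moment R × 2.504 clockwise.
Setting net torque to zero: R × 2.504 = 598 → R = 239 N.

R_A ≈ 239 N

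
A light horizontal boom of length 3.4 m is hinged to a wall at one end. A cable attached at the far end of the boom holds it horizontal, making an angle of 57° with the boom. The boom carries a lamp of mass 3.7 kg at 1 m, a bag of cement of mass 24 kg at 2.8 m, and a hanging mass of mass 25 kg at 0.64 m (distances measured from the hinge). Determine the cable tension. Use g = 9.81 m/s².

About the hinge:
Lamp: 3.7 × 9.81 = 36.3 N down at 1 m → arm 1 m, τ = 36.3 × 1 = 36.3 N·m clockwise.
Bag of cement: 24 × 9.81 = 235.4 N down at 2.8 m → arm 2.8 m, τ = 235.4 × 2.8 = 659.1 N·m clockwise.
Hanging mass: 25 × 9.81 = 245.2 N down at 0.64 m → arm 0.64 m, τ = 245.2 × 0.64 = 156.9 N·m clockwise.
Total clockwise load moment = 852.3 N·m.
The cable tension T acts at 3.4 m; only its component perpendicular to the boom, T sinθ, produces torque. sin 57° = 0.8387.
Στ = 0 ⇒ T × 3.4 × 0.8387 = 852.3 ⇒ T = 852.3 / 2.852 = 299 N.

T ≈ 299 N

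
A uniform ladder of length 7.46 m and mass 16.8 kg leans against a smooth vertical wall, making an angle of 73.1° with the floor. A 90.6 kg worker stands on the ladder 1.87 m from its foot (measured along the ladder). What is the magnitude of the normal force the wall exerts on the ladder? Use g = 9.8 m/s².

N_wall ≈ 92.6 N

Taking torques about the foot of the ladder:
Ladder weight 16.8×9.8 = 164.6 N acts at 3.73 m along the ladder; its horizontal arm is 3.73·cos73.1° = 1.084 m → τ = 178.4 N·m clockwise.
Worker: 90.6×9.8 = 887.9 N at 1.87 m → arm 0.5436 m → τ = 482.7 N·m clockwise.
Wall normal N acts horizontally at the top; its moment arm is the height L sinθ = 7.46·sin73.1° = 7.138 m, counterclockwise.
Setting net torque to zero: N × 7.138 = 661.1 → N = 92.6 N.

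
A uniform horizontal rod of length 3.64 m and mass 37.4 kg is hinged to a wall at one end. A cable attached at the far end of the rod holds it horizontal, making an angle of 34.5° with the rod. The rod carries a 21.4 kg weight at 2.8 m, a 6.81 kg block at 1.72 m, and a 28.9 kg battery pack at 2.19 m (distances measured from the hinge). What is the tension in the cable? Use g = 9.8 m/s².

T ≈ 965 N

Choose the hinge as the axis so the unknown hinge reaction has zero arm there.
Beam weight: 37.4 × 9.8 = 366.5 N down at 1.82 m → arm 1.82 m, τ = 366.5 × 1.82 = 667 N·m clockwise.
Weight: 21.4 × 9.8 = 209.7 N down at 2.8 m → arm 2.8 m, τ = 209.7 × 2.8 = 587.2 N·m clockwise.
Block: 6.81 × 9.8 = 66.74 N down at 1.72 m → arm 1.72 m, τ = 66.74 × 1.72 = 114.8 N·m clockwise.
Battery pack: 28.9 × 9.8 = 283.2 N down at 2.19 m → arm 2.19 m, τ = 283.2 × 2.19 = 620.2 N·m clockwise.
Total clockwise load moment = 1989 N·m.
The cable tension T acts at 3.64 m; only its component perpendicular to the rod, T sinθ, produces torque. sin 34.5° = 0.5664.
Στ = 0 ⇒ T × 3.64 × 0.5664 = 1989 ⇒ T = 1989 / 2.062 = 965 N.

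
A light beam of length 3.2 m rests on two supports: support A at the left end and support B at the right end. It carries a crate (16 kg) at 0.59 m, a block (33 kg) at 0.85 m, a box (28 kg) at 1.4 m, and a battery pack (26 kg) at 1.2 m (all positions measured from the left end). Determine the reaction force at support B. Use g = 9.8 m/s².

R_B ≈ 330 N

Sum moments about support A (its reaction then has zero moment arm).
Crate: 16 × 9.8 = 156.8 N down at 0.59 m → arm 0.59 m, τ = 156.8 × 0.59 = 92.51 N·m clockwise.
Block: 33 × 9.8 = 323.4 N down at 0.85 m → arm 0.85 m, τ = 323.4 × 0.85 = 274.9 N·m clockwise.
Box: 28 × 9.8 = 274.4 N down at 1.4 m → arm 1.4 m, τ = 274.4 × 1.4 = 384.2 N·m clockwise.
Battery pack: 26 × 9.8 = 254.8 N down at 1.2 m → arm 1.2 m, τ = 254.8 × 1.2 = 305.8 N·m clockwise.
Net load moment about support A = 1057 N·m clockwise.
Reaction R at support B is upward at 3.2 m, arm 3.2 m → moment R × 3.2 counterclockwise.
Balancing moments: R × 3.2 = 1057, giving R = 330 N.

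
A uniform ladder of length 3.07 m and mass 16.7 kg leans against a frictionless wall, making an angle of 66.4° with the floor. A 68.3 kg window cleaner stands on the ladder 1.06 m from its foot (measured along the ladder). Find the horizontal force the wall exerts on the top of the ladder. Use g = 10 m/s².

N_wall ≈ 140 N

Take moments about the foot of the ladder.
Ladder weight 16.7×10 = 167 N acts at 1.535 m along the ladder; its horizontal arm is 1.535·cos66.4° = 0.6145 m → τ = 102.6 N·m clockwise.
Window cleaner: 68.3×10 = 683 N at 1.06 m → arm 0.4244 m → τ = 289.9 N·m clockwise.
Wall normal N acts horizontally at the top; its moment arm is the height L sinθ = 3.07·sin66.4° = 2.813 m, counterclockwise.
For rotational equilibrium, N × 2.813 = 392.5, so N = 140 N.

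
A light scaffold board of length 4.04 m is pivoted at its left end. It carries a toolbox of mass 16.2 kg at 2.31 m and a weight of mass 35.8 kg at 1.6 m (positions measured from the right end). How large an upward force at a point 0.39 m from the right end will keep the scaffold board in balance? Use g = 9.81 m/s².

Take moments about the left end.
Toolbox: 16.2 × 9.81 = 158.9 N down at 2.31 m → arm 1.73 m, τ = 158.9 × 1.73 = 274.9 N·m clockwise.
Weight: 35.8 × 9.81 = 351.2 N down at 1.6 m → arm 2.44 m, τ = 351.2 × 2.44 = 856.9 N·m clockwise.
Net moment of the loads = 1132 N·m clockwise.
The upward force F acts at a point 0.39 m from the right end, arm 3.65 m, giving F × 3.65 counterclockwise.
For rotational equilibrium, F × 3.65 = 1132, so F = 1132 / 3.65 = 310 N.

F ≈ 310 N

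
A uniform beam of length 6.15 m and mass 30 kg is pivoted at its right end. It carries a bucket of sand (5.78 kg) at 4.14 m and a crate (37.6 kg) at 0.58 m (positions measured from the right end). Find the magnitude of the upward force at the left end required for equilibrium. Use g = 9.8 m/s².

Take moments about the right end.
Beam weight: 30 × 9.8 = 294 N down at 3.075 m → arm 3.075 m, τ = 294 × 3.075 = 904.1 N·m counterclockwise.
Bucket of sand: 5.78 × 9.8 = 56.64 N down at 4.14 m → arm 4.14 m, τ = 56.64 × 4.14 = 234.5 N·m counterclockwise.
Crate: 37.6 × 9.8 = 368.5 N down at 0.58 m → arm 0.58 m, τ = 368.5 × 0.58 = 213.7 N·m counterclockwise.
Net moment of the loads = 1352 N·m counterclockwise.
The upward force F acts at the left end, arm 6.15 m, giving F × 6.15 clockwise.
Setting net torque to zero: F × 6.15 = 1352 → F = 1352 / 6.15 = 220 N.

F ≈ 220 N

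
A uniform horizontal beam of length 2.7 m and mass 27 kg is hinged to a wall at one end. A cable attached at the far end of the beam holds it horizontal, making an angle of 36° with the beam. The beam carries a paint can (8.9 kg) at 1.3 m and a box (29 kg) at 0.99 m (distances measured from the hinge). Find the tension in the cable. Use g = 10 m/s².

Taking torques about the hinge:
Beam weight: 27 × 10 = 270 N down at 1.35 m → arm 1.35 m, τ = 270 × 1.35 = 364.5 N·m clockwise.
Paint can: 8.9 × 10 = 89 N down at 1.3 m → arm 1.3 m, τ = 89 × 1.3 = 115.7 N·m clockwise.
Box: 29 × 10 = 290 N down at 0.99 m → arm 0.99 m, τ = 290 × 0.99 = 287.1 N·m clockwise.
Total clockwise load moment = 767.3 N·m.
The cable tension T acts at 2.7 m; only its component perpendicular to the beam, T sinθ, produces torque. sin 36° = 0.5878.
Balancing moments: T × 2.7 × 0.5878 = 767.3, giving T = 767.3 / 1.587 = 483 N.

T ≈ 483 N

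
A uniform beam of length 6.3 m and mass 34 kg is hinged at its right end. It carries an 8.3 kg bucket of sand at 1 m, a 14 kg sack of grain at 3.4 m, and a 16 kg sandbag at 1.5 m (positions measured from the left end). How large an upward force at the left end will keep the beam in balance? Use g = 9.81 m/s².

F ≈ 418 N

Taking torques about the right end:
Beam weight: 34 × 9.81 = 333.5 N down at 3.15 m → arm 3.15 m, τ = 333.5 × 3.15 = 1051 N·m counterclockwise.
Bucket of sand: 8.3 × 9.81 = 81.42 N down at 1 m → arm 5.3 m, τ = 81.42 × 5.3 = 431.5 N·m counterclockwise.
Sack of grain: 14 × 9.81 = 137.3 N down at 3.4 m → arm 2.9 m, τ = 137.3 × 2.9 = 398.2 N·m counterclockwise.
Sandbag: 16 × 9.81 = 157 N down at 1.5 m → arm 4.8 m, τ = 157 × 4.8 = 753.6 N·m counterclockwise.
Net moment of the loads = 2634 N·m counterclockwise.
The upward force F acts at the left end, arm 6.3 m, giving F × 6.3 clockwise.
Στ = 0 ⇒ F × 6.3 = 2634 ⇒ F = 2634 / 6.3 = 418 N.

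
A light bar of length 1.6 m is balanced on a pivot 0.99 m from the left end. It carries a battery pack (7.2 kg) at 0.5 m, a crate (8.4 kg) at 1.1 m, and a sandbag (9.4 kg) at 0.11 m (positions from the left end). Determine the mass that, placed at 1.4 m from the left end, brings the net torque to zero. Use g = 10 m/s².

Choose the pivot (at 0.99 m from the left end) as the axis so the support reaction has zero arm there.
Battery pack: 7.2 × 10 = 72 N down at 0.5 m → arm 0.49 m, τ = 72 × 0.49 = 35.28 N·m counterclockwise.
Crate: 8.4 × 10 = 84 N down at 1.1 m → arm 0.11 m, τ = 84 × 0.11 = 9.24 N·m clockwise.
Sandbag: 9.4 × 10 = 94 N down at 0.11 m → arm 0.88 m, τ = 94 × 0.88 = 82.72 N·m counterclockwise.
Net moment of known loads = 108.8 N·m counterclockwise.
An unknown mass m at 1.4 m has arm 0.41 m; its moment is m·g·0.41 clockwise.
Setting net torque to zero: m × 10 × 0.41 = 108.8 → m = 108.8 / (10 × 0.41) = 26.5 kg.

m ≈ 26.5 kg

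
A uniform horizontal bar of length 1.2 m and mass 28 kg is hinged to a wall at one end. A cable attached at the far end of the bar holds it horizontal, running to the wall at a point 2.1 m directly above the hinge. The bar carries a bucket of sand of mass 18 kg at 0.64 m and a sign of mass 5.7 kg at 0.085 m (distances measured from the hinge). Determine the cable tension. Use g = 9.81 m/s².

T ≈ 271 N

Choose the hinge as the axis so the unknown hinge reaction has zero arm there.
Beam weight: 28 × 9.81 = 274.7 N down at 0.6 m → arm 0.6 m, τ = 274.7 × 0.6 = 164.8 N·m clockwise.
Bucket of sand: 18 × 9.81 = 176.6 N down at 0.64 m → arm 0.64 m, τ = 176.6 × 0.64 = 113 N·m clockwise.
Sign: 5.7 × 9.81 = 55.92 N down at 0.085 m → arm 0.085 m, τ = 55.92 × 0.085 = 4.753 N·m clockwise.
Total clockwise load moment = 282.6 N·m.
The cable tension T acts at 1.2 m; only its component perpendicular to the bar, T sinθ, produces torque. sinθ = h/√(h²+d²) = 2.1/√(2.1²+1.2²) = 0.8682.
For rotational equilibrium, T × 1.2 × 0.8682 = 282.6, so T = 282.6 / 1.042 = 271 N.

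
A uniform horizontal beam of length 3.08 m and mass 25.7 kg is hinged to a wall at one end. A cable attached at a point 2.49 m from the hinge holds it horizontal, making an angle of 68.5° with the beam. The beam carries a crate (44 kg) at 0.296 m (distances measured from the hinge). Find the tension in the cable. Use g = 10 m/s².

T ≈ 227 N

Taking torques about the hinge:
Beam weight: 25.7 × 10 = 257 N down at 1.54 m → arm 1.54 m, τ = 257 × 1.54 = 395.8 N·m clockwise.
Crate: 44 × 10 = 440 N down at 0.296 m → arm 0.296 m, τ = 440 × 0.296 = 130.2 N·m clockwise.
Total clockwise load moment = 526 N·m.
The cable tension T acts at 2.49 m; only its component perpendicular to the beam, T sinθ, produces torque. sin 68.5° = 0.9304.
Setting net torque to zero: T × 2.49 × 0.9304 = 526 → T = 526 / 2.317 = 227 N.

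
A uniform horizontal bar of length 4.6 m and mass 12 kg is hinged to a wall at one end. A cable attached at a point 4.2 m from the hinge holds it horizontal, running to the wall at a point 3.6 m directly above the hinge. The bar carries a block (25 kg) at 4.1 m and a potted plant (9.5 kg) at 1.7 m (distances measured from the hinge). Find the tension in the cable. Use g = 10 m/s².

Sum moments about the hinge (the unknown hinge reaction has zero arm there).
Beam weight: 12 × 10 = 120 N down at 2.3 m → arm 2.3 m, τ = 120 × 2.3 = 276 N·m clockwise.
Block: 25 × 10 = 250 N down at 4.1 m → arm 4.1 m, τ = 250 × 4.1 = 1025 N·m clockwise.
Potted plant: 9.5 × 10 = 95 N down at 1.7 m → arm 1.7 m, τ = 95 × 1.7 = 161.5 N·m clockwise.
Total clockwise load moment = 1462 N·m.
The cable tension T acts at 4.2 m; only its component perpendicular to the bar, T sinθ, produces torque. sinθ = h/√(h²+d²) = 3.6/√(3.6²+4.2²) = 0.6508.
Balancing moments: T × 4.2 × 0.6508 = 1462, giving T = 1462 / 2.733 = 535 N.

T ≈ 535 N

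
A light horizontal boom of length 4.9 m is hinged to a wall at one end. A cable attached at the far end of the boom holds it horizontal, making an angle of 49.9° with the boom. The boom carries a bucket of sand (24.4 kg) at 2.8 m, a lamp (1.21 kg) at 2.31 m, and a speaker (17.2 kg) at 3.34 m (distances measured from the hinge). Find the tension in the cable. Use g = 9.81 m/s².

Taking torques about the hinge:
Bucket of sand: 24.4 × 9.81 = 239.4 N down at 2.8 m → arm 2.8 m, τ = 239.4 × 2.8 = 670.3 N·m clockwise.
Lamp: 1.21 × 9.81 = 11.87 N down at 2.31 m → arm 2.31 m, τ = 11.87 × 2.31 = 27.42 N·m clockwise.
Speaker: 17.2 × 9.81 = 168.7 N down at 3.34 m → arm 3.34 m, τ = 168.7 × 3.34 = 563.5 N·m clockwise.
Total clockwise load moment = 1261 N·m.
The cable tension T acts at 4.9 m; only its component perpendicular to the boom, T sinθ, produces torque. sin 49.9° = 0.7649.
Setting net torque to zero: T × 4.9 × 0.7649 = 1261 → T = 1261 / 3.748 = 336 N.

T ≈ 336 N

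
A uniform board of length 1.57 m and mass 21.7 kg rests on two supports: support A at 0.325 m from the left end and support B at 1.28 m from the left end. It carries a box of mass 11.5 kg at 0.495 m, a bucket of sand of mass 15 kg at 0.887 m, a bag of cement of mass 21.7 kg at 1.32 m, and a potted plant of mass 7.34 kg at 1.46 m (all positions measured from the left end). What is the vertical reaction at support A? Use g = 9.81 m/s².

R_A ≈ 241 N

Take moments about support B.
Beam weight: 21.7 × 9.81 = 212.9 N down at 0.785 m → arm 0.495 m, τ = 212.9 × 0.495 = 105.4 N·m counterclockwise.
Box: 11.5 × 9.81 = 112.8 N down at 0.495 m → arm 0.785 m, τ = 112.8 × 0.785 = 88.55 N·m counterclockwise.
Bucket of sand: 15 × 9.81 = 147.2 N down at 0.887 m → arm 0.393 m, τ = 147.2 × 0.393 = 57.85 N·m counterclockwise.
Bag of cement: 21.7 × 9.81 = 212.9 N down at 1.32 m → arm 0.04 m, τ = 212.9 × 0.04 = 8.516 N·m clockwise.
Potted plant: 7.34 × 9.81 = 72.01 N down at 1.46 m → arm 0.18 m, τ = 72.01 × 0.18 = 12.96 N·m clockwise.
Net load moment about support B = 230.3 N·m counterclockwise.
Reaction R at support A is upward at 0.325 m, arm 0.955 m → moment R × 0.955 clockwise.
Στ = 0 ⇒ R × 0.955 = 230.3 ⇒ R = 241 N.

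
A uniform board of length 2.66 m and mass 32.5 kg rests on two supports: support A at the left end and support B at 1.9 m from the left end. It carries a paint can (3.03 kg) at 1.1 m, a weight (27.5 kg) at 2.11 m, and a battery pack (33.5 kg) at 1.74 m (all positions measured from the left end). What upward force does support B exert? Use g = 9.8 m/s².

Choose support A as the axis so its reaction then has zero moment arm.
Beam weight: 32.5 × 9.8 = 318.5 N down at 1.33 m → arm 1.33 m, τ = 318.5 × 1.33 = 423.6 N·m clockwise.
Paint can: 3.03 × 9.8 = 29.69 N down at 1.1 m → arm 1.1 m, τ = 29.69 × 1.1 = 32.66 N·m clockwise.
Weight: 27.5 × 9.8 = 269.5 N down at 2.11 m → arm 2.11 m, τ = 269.5 × 2.11 = 568.6 N·m clockwise.
Battery pack: 33.5 × 9.8 = 328.3 N down at 1.74 m → arm 1.74 m, τ = 328.3 × 1.74 = 571.2 N·m clockwise.
Net load moment about support A = 1596 N·m clockwise.
Reaction R at support B is upward at 1.9 m, arm 1.9 m → moment R × 1.9 counterclockwise.
Στ = 0 ⇒ R × 1.9 = 1596 ⇒ R = 840 N.

R_B ≈ 840 N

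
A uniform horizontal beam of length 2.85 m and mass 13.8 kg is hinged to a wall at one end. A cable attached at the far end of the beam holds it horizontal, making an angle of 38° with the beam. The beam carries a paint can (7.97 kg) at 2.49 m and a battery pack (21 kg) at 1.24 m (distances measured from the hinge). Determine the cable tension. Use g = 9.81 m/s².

Take moments about the hinge.
Beam weight: 13.8 × 9.81 = 135.4 N down at 1.425 m → arm 1.425 m, τ = 135.4 × 1.425 = 192.9 N·m clockwise.
Paint can: 7.97 × 9.81 = 78.19 N down at 2.49 m → arm 2.49 m, τ = 78.19 × 2.49 = 194.7 N·m clockwise.
Battery pack: 21 × 9.81 = 206 N down at 1.24 m → arm 1.24 m, τ = 206 × 1.24 = 255.4 N·m clockwise.
Total clockwise load moment = 643 N·m.
The cable tension T acts at 2.85 m; only its component perpendicular to the beam, T sinθ, produces torque. sin 38° = 0.6157.
Στ = 0 ⇒ T × 2.85 × 0.6157 = 643 ⇒ T = 643 / 1.755 = 366 N.

T ≈ 366 N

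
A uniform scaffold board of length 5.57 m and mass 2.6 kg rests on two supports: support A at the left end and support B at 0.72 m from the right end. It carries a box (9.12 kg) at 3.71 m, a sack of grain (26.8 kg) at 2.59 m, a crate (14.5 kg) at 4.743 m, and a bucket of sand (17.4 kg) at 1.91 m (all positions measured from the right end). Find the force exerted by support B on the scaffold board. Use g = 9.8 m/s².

Sum moments about support A (its reaction then has zero moment arm).
Beam weight: 2.6 × 9.8 = 25.48 N down at 2.785 m → arm 2.785 m, τ = 25.48 × 2.785 = 70.96 N·m clockwise.
Box: 9.12 × 9.8 = 89.38 N down at 3.71 m → arm 1.86 m, τ = 89.38 × 1.86 = 166.2 N·m clockwise.
Sack of grain: 26.8 × 9.8 = 262.6 N down at 2.59 m → arm 2.98 m, τ = 262.6 × 2.98 = 782.5 N·m clockwise.
Crate: 14.5 × 9.8 = 142.1 N down at 4.743 m → arm 0.827 m, τ = 142.1 × 0.827 = 117.5 N·m clockwise.
Bucket of sand: 17.4 × 9.8 = 170.5 N down at 1.91 m → arm 3.66 m, τ = 170.5 × 3.66 = 624 N·m clockwise.
Net load moment about support A = 1761 N·m clockwise.
Reaction R at support B is upward at 0.72 m, arm 4.85 m → moment R × 4.85 counterclockwise.
For rotational equilibrium, R × 4.85 = 1761, so R = 363 N.

R_B ≈ 363 N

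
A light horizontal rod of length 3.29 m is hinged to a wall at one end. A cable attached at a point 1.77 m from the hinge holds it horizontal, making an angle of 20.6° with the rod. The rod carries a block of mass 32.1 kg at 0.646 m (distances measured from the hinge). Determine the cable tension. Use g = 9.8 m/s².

Choose the hinge as the axis so the unknown hinge reaction has zero arm there.
Block: 32.1 × 9.8 = 314.6 N down at 0.646 m → arm 0.646 m, τ = 314.6 × 0.646 = 203.2 N·m clockwise.
Total clockwise load moment = 203.2 N·m.
The cable tension T acts at 1.77 m; only its component perpendicular to the rod, T sinθ, produces torque. sin 20.6° = 0.3518.
For rotational equilibrium, T × 1.77 × 0.3518 = 203.2, so T = 203.2 / 0.6227 = 326 N.

T ≈ 326 N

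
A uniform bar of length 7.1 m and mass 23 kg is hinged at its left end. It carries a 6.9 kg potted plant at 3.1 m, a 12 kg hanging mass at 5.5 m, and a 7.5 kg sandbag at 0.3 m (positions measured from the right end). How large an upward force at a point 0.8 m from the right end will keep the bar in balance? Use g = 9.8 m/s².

Taking torques about the left end:
Beam weight: 23 × 9.8 = 225.4 N down at 3.55 m → arm 3.55 m, τ = 225.4 × 3.55 = 800.2 N·m clockwise.
Potted plant: 6.9 × 9.8 = 67.62 N down at 3.1 m → arm 4 m, τ = 67.62 × 4 = 270.5 N·m clockwise.
Hanging mass: 12 × 9.8 = 117.6 N down at 5.5 m → arm 1.6 m, τ = 117.6 × 1.6 = 188.2 N·m clockwise.
Sandbag: 7.5 × 9.8 = 73.5 N down at 0.3 m → arm 6.8 m, τ = 73.5 × 6.8 = 499.8 N·m clockwise.
Net moment of the loads = 1759 N·m clockwise.
The upward force F acts at a point 0.8 m from the right end, arm 6.3 m, giving F × 6.3 counterclockwise.
For rotational equilibrium, F × 6.3 = 1759, so F = 1759 / 6.3 = 279 N.

F ≈ 279 N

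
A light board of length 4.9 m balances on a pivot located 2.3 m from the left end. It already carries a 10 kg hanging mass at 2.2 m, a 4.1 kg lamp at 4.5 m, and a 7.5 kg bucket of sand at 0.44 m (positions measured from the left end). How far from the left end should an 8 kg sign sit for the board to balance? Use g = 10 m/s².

About the pivot (at 2.3 m from the left end):
Hanging mass: 10 × 10 = 100 N down at 2.2 m → arm 0.1 m, τ = 100 × 0.1 = 10 N·m counterclockwise.
Lamp: 4.1 × 10 = 41 N down at 4.5 m → arm 2.2 m, τ = 41 × 2.2 = 90.2 N·m clockwise.
Bucket of sand: 7.5 × 10 = 75 N down at 0.44 m → arm 1.86 m, τ = 75 × 1.86 = 139.5 N·m counterclockwise.
Net moment of existing loads = 59.3 N·m counterclockwise.
The sign weighs 8 × 10 = 80 N and must supply an equal clockwise moment, so its lever arm about the pivot is 59.3 / 80 = 0.741 m.
That puts it at 2.3 + 0.741 = 3.04 m from the left end.

x ≈ 3.04 m from the left end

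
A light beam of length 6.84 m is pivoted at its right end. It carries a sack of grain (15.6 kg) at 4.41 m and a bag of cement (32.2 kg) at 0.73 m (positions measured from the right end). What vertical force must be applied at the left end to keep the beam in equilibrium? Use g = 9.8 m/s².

F ≈ 132 N

Take moments about the right end.
Sack of grain: 15.6 × 9.8 = 152.9 N down at 4.41 m → arm 4.41 m, τ = 152.9 × 4.41 = 674.3 N·m counterclockwise.
Bag of cement: 32.2 × 9.8 = 315.6 N down at 0.73 m → arm 0.73 m, τ = 315.6 × 0.73 = 230.4 N·m counterclockwise.
Net moment of the loads = 904.7 N·m counterclockwise.
The upward force F acts at the left end, arm 6.84 m, giving F × 6.84 clockwise.
For rotational equilibrium, F × 6.84 = 904.7, so F = 904.7 / 6.84 = 132 N.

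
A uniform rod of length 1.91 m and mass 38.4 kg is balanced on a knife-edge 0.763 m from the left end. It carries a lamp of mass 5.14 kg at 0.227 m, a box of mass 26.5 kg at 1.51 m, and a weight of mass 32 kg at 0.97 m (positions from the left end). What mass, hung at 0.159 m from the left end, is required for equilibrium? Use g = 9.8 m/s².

m ≈ 51.4 kg

Take moments about the knife-edge (at 0.763 m from the left end).
Beam weight: 38.4 × 9.8 = 376.3 N down at 0.955 m → arm 0.192 m, τ = 376.3 × 0.192 = 72.25 N·m clockwise.
Lamp: 5.14 × 9.8 = 50.37 N down at 0.227 m → arm 0.536 m, τ = 50.37 × 0.536 = 27 N·m counterclockwise.
Box: 26.5 × 9.8 = 259.7 N down at 1.51 m → arm 0.747 m, τ = 259.7 × 0.747 = 194 N·m clockwise.
Weight: 32 × 9.8 = 313.6 N down at 0.97 m → arm 0.207 m, τ = 313.6 × 0.207 = 64.92 N·m clockwise.
Net moment of known loads = 304.2 N·m clockwise.
An unknown mass m at 0.159 m has arm 0.604 m; its moment is m·g·0.604 counterclockwise.
Balancing moments: m × 9.8 × 0.604 = 304.2, giving m = 304.2 / (9.8 × 0.604) = 51.4 kg.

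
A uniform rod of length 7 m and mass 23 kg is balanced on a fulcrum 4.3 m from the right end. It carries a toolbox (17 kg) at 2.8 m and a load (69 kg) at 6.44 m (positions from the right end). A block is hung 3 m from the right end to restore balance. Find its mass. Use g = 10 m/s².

About the fulcrum (at 4.3 m from the right end):
Beam weight: 23 × 10 = 230 N down at 3.5 m → arm 0.8 m, τ = 230 × 0.8 = 184 N·m clockwise.
Toolbox: 17 × 10 = 170 N down at 2.8 m → arm 1.5 m, τ = 170 × 1.5 = 255 N·m clockwise.
Load: 69 × 10 = 690 N down at 6.44 m → arm 2.14 m, τ = 690 × 2.14 = 1477 N·m counterclockwise.
Net moment of known loads = 1038 N·m counterclockwise.
An unknown mass m at 3 m has arm 1.3 m; its moment is m·g·1.3 clockwise.
Στ = 0 ⇒ m × 10 × 1.3 = 1038 ⇒ m = 1038 / (10 × 1.3) = 79.8 kg.

m ≈ 79.8 kg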